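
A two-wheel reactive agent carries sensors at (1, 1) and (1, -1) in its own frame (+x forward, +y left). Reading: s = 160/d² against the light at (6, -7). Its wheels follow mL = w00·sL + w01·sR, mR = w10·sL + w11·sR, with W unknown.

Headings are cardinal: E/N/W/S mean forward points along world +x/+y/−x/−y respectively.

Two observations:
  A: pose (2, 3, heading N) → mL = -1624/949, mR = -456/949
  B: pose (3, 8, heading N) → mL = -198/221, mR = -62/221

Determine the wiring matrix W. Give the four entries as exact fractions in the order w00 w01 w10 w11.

obs A: pose=(2,3,N) → sL=80/73, sR=16/13, mL=-1624/949, mR=-456/949
obs B: pose=(3,8,N) → sL=10/17, sR=8/13, mL=-198/221, mR=-62/221
sensor matrix S = [[80/73, 16/13], [10/17, 8/13]]; det S = -800/16133
solve [mL_A; mL_B] = S·[w00; w01] and [mR_A; mR_B] = S·[w10; w11]:
  w00 = -1, w01 = -1/2, w10 = -1, w11 = 1/2

-1 -1/2 -1 1/2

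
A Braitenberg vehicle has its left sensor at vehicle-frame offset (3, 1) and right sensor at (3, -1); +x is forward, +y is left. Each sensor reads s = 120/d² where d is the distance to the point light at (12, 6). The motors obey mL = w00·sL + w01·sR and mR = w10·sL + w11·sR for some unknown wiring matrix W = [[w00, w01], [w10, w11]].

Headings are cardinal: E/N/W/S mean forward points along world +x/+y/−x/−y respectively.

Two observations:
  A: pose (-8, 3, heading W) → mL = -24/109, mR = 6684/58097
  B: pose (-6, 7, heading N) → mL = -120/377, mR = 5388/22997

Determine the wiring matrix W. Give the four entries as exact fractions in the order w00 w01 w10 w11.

obs A: pose=(-8,3,W) → sL=24/109, sR=120/533, mL=-24/109, mR=6684/58097
obs B: pose=(-6,7,N) → sL=120/377, sR=24/61, mL=-120/377, mR=5388/22997
sensor matrix S = [[24/109, 120/533], [120/377, 24/61]]; det S = 19996416/1336056709
solve [mL_A; mL_B] = S·[w00; w01] and [mR_A; mR_B] = S·[w10; w11]:
  w00 = -1, w01 = 0, w10 = -1/2, w11 = 1

-1 0 -1/2 1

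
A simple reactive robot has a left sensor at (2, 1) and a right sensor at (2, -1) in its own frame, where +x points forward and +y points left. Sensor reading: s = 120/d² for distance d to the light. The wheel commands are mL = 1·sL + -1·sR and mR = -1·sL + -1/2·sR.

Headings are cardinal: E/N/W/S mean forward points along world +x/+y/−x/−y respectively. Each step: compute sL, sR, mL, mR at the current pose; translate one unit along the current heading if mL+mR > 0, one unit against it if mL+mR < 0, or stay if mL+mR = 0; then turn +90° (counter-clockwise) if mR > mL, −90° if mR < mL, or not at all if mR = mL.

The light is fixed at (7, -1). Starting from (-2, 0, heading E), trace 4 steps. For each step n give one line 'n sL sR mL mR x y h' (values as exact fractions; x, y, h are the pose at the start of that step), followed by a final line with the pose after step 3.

0 120/53 120/49 -480/2597 -9060/2597 -2 0 E
1 60/41 60/61 1200/2501 -4890/2501 -3 0 S
2 24/29 40/51 64/1479 -1804/1479 -3 1 W
3 30/29 3/2 -27/58 -207/116 -2 1 N
final -2 0 E

n=0: pose=(-2,0,E); sL=120/53, sR=120/49; mL=-480/2597, mR=-9060/2597; mL+mR=-180/49 → advance -1; mR−mL=-8580/2597 → turn -1·90°
n=1: pose=(-3,0,S); sL=60/41, sR=60/61; mL=1200/2501, mR=-4890/2501; mL+mR=-90/61 → advance -1; mR−mL=-6090/2501 → turn -1·90°
n=2: pose=(-3,1,W); sL=24/29, sR=40/51; mL=64/1479, mR=-1804/1479; mL+mR=-20/17 → advance -1; mR−mL=-1868/1479 → turn -1·90°
n=3: pose=(-2,1,N); sL=30/29, sR=3/2; mL=-27/58, mR=-207/116; mL+mR=-9/4 → advance -1; mR−mL=-153/116 → turn -1·90°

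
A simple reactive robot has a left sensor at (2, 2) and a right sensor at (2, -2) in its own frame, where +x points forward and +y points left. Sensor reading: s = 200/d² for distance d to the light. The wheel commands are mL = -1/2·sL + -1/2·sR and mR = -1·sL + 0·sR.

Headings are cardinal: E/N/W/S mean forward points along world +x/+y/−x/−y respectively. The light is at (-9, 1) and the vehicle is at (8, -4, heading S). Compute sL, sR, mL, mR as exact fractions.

left sensor world pos  = (10, -6); dL² = 410
right sensor world pos = (6, -6); dR² = 274
sL = 200/410 = 20/41
sR = 200/274 = 100/137
mL = -1/2·sL + -1/2·sR = -3420/5617
mR = -1·sL + 0·sR = -20/41

20/41 100/137 -3420/5617 -20/41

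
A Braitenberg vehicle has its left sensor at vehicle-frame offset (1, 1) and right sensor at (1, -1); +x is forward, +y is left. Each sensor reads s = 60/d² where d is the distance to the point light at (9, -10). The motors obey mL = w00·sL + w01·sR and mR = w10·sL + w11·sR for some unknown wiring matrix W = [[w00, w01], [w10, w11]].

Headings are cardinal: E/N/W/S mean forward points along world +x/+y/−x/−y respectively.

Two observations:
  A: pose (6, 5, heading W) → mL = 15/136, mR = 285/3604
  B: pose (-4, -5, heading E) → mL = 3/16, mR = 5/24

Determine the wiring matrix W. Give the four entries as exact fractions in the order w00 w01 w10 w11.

obs A: pose=(6,5,W) → sL=15/53, sR=15/68, mL=15/136, mR=285/3604
obs B: pose=(-4,-5,E) → sL=1/3, sR=3/8, mL=3/16, mR=5/24
sensor matrix S = [[15/53, 15/68], [1/3, 3/8]]; det S = 235/7208
solve [mL_A; mL_B] = S·[w00; w01] and [mR_A; mR_B] = S·[w10; w11]:
  w00 = 0, w01 = 1/2, w10 = -1/2, w11 = 1

0 1/2 -1/2 1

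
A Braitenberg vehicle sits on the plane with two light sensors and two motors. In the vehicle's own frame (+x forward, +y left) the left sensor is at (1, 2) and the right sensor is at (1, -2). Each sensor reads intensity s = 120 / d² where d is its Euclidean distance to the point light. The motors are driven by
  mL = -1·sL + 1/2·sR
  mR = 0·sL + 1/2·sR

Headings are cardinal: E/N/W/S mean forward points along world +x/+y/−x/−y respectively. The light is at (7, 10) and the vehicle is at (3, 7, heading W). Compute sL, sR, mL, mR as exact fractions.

left sensor world pos  = (2, 5); dL² = 50
right sensor world pos = (2, 9); dR² = 26
sL = 120/50 = 12/5
sR = 120/26 = 60/13
mL = -1·sL + 1/2·sR = -6/65
mR = 0·sL + 1/2·sR = 30/13

12/5 60/13 -6/65 30/13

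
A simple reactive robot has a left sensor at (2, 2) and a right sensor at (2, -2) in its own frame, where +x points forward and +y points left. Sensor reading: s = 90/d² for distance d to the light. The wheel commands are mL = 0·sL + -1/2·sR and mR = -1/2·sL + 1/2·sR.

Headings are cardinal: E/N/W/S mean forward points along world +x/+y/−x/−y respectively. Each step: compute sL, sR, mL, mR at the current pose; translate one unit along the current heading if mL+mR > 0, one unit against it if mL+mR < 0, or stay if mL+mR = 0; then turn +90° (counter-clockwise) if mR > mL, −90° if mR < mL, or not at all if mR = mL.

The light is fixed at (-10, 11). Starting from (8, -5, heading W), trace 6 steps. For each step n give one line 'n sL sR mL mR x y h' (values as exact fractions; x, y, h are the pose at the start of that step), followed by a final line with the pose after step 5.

0 9/58 45/226 -45/452 72/3277 8 -5 W
1 2/17 90/613 -45/613 152/10421 9 -5 S
2 9/61 9/73 -9/146 -54/4453 9 -4 E
3 18/85 90/569 -45/569 -1296/48365 8 -4 N
4 9/58 45/226 -45/452 72/3277 8 -5 W
5 2/17 90/613 -45/613 152/10421 9 -5 S
final 9 -4 E

n=0: pose=(8,-5,W); sL=9/58, sR=45/226; mL=-45/452, mR=72/3277; mL+mR=-9/116 → advance -1; mR−mL=1593/13108 → turn +1·90°
n=1: pose=(9,-5,S); sL=2/17, sR=90/613; mL=-45/613, mR=152/10421; mL+mR=-1/17 → advance -1; mR−mL=917/10421 → turn +1·90°
n=2: pose=(9,-4,E); sL=9/61, sR=9/73; mL=-9/146, mR=-54/4453; mL+mR=-9/122 → advance -1; mR−mL=441/8906 → turn +1·90°
n=3: pose=(8,-4,N); sL=18/85, sR=90/569; mL=-45/569, mR=-1296/48365; mL+mR=-9/85 → advance -1; mR−mL=2529/48365 → turn +1·90°
n=4: pose=(8,-5,W); sL=9/58, sR=45/226; mL=-45/452, mR=72/3277; mL+mR=-9/116 → advance -1; mR−mL=1593/13108 → turn +1·90°
n=5: pose=(9,-5,S); sL=2/17, sR=90/613; mL=-45/613, mR=152/10421; mL+mR=-1/17 → advance -1; mR−mL=917/10421 → turn +1·90°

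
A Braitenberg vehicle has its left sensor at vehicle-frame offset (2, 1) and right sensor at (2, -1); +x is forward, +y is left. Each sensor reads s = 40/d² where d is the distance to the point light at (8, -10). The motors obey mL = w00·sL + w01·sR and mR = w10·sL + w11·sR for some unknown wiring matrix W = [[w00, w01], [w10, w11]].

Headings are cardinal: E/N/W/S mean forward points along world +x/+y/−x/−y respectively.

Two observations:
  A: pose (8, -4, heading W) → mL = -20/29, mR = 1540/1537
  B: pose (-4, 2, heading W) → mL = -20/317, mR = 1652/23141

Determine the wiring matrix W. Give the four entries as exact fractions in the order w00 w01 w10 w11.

-1/2 0 1 -1/2

obs A: pose=(8,-4,W) → sL=40/29, sR=40/53, mL=-20/29, mR=1540/1537
obs B: pose=(-4,2,W) → sL=40/317, sR=8/73, mL=-20/317, mR=1652/23141
sensor matrix S = [[40/29, 40/53], [40/317, 8/73]]; det S = 1989120/35567717
solve [mL_A; mL_B] = S·[w00; w01] and [mR_A; mR_B] = S·[w10; w11]:
  w00 = -1/2, w01 = 0, w10 = 1, w11 = -1/2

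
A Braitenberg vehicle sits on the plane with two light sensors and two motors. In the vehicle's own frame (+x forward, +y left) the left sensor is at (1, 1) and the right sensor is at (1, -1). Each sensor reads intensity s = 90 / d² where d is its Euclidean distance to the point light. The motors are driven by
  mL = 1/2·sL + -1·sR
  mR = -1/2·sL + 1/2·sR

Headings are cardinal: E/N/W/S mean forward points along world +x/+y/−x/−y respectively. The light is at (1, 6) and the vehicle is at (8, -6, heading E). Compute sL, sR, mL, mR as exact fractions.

left sensor world pos  = (9, -5); dL² = 185
right sensor world pos = (9, -7); dR² = 233
sL = 90/185 = 18/37
sR = 90/233 = 90/233
mL = 1/2·sL + -1·sR = -1233/8621
mR = -1/2·sL + 1/2·sR = -432/8621

18/37 90/233 -1233/8621 -432/8621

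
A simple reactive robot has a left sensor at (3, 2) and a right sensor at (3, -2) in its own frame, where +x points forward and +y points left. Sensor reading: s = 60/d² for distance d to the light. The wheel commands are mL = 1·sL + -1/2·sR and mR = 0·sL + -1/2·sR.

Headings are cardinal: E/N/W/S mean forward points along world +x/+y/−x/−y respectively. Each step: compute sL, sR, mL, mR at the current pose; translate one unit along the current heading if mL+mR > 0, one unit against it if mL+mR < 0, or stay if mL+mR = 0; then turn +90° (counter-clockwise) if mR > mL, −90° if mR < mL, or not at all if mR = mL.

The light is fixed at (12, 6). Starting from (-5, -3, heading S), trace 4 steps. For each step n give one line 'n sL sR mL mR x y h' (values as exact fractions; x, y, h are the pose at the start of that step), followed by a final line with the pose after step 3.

n=0: pose=(-5,-3,S); sL=20/123, sR=12/101; mL=1282/12423, mR=-6/101; mL+mR=544/12423 → advance +1; mR−mL=-20/123 → turn -1·90°
n=1: pose=(-5,-4,W); sL=15/136, sR=15/116; mL=45/986, mR=-15/232; mL+mR=-75/3944 → advance -1; mR−mL=-15/136 → turn -1·90°
n=2: pose=(-4,-4,N); sL=60/373, sR=12/49; mL=702/18277, mR=-6/49; mL+mR=-1536/18277 → advance -1; mR−mL=-60/373 → turn -1·90°
n=3: pose=(-4,-5,E); sL=6/25, sR=30/169; mL=639/4225, mR=-15/169; mL+mR=264/4225 → advance +1; mR−mL=-6/25 → turn -1·90°

0 20/123 12/101 1282/12423 -6/101 -5 -3 S
1 15/136 15/116 45/986 -15/232 -5 -4 W
2 60/373 12/49 702/18277 -6/49 -4 -4 N
3 6/25 30/169 639/4225 -15/169 -4 -5 E
final -3 -5 S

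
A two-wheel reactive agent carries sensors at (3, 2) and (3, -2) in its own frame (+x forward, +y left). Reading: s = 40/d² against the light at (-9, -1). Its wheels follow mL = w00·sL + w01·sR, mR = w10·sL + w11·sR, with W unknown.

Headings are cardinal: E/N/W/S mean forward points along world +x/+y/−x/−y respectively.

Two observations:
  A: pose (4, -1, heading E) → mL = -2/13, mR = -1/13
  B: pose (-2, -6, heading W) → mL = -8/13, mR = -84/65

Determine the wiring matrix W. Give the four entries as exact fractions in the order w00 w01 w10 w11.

-1 0 1/2 -1

obs A: pose=(4,-1,E) → sL=2/13, sR=2/13, mL=-2/13, mR=-1/13
obs B: pose=(-2,-6,W) → sL=8/13, sR=8/5, mL=-8/13, mR=-84/65
sensor matrix S = [[2/13, 2/13], [8/13, 8/5]]; det S = 128/845
solve [mL_A; mL_B] = S·[w00; w01] and [mR_A; mR_B] = S·[w10; w11]:
  w00 = -1, w01 = 0, w10 = 1/2, w11 = -1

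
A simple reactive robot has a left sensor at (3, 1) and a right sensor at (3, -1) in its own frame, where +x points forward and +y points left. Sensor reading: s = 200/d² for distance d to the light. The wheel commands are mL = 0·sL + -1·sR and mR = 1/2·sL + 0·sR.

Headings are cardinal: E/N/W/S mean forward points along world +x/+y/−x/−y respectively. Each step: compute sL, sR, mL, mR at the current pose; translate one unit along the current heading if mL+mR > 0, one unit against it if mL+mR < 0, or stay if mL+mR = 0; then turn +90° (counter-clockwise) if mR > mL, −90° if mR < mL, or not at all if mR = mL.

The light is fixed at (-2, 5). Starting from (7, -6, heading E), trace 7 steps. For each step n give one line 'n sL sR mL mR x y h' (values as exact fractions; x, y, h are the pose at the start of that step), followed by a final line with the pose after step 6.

n=0: pose=(7,-6,E); sL=50/61, sR=25/36; mL=-25/36, mR=25/61; mL+mR=-625/2196 → advance -1; mR−mL=2425/2196 → turn +1·90°
n=1: pose=(6,-6,N); sL=200/113, sR=40/29; mL=-40/29, mR=100/113; mL+mR=-1620/3277 → advance -1; mR−mL=7420/3277 → turn +1·90°
n=2: pose=(6,-7,W); sL=100/97, sR=100/73; mL=-100/73, mR=50/97; mL+mR=-6050/7081 → advance -1; mR−mL=13350/7081 → turn +1·90°
n=3: pose=(7,-7,S); sL=8/13, sR=200/289; mL=-200/289, mR=4/13; mL+mR=-1444/3757 → advance -1; mR−mL=3756/3757 → turn +1·90°
n=4: pose=(7,-6,E); sL=50/61, sR=25/36; mL=-25/36, mR=25/61; mL+mR=-625/2196 → advance -1; mR−mL=2425/2196 → turn +1·90°
n=5: pose=(6,-6,N); sL=200/113, sR=40/29; mL=-40/29, mR=100/113; mL+mR=-1620/3277 → advance -1; mR−mL=7420/3277 → turn +1·90°
n=6: pose=(6,-7,W); sL=100/97, sR=100/73; mL=-100/73, mR=50/97; mL+mR=-6050/7081 → advance -1; mR−mL=13350/7081 → turn +1·90°

0 50/61 25/36 -25/36 25/61 7 -6 E
1 200/113 40/29 -40/29 100/113 6 -6 N
2 100/97 100/73 -100/73 50/97 6 -7 W
3 8/13 200/289 -200/289 4/13 7 -7 S
4 50/61 25/36 -25/36 25/61 7 -6 E
5 200/113 40/29 -40/29 100/113 6 -6 N
6 100/97 100/73 -100/73 50/97 6 -7 W
final 7 -7 S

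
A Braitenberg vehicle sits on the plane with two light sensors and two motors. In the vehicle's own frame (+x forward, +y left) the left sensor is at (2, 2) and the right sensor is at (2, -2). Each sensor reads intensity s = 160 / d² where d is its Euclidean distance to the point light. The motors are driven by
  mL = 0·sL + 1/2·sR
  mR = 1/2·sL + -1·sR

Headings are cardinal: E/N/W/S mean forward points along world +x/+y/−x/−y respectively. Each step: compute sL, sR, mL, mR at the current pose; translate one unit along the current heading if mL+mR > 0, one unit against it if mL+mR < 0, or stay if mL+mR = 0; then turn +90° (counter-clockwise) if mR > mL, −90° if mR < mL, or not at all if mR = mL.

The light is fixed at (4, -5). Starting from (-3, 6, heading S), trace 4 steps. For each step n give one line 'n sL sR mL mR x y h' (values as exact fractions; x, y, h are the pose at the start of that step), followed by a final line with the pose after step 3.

n=0: pose=(-3,6,S); sL=80/53, sR=80/81; mL=40/81, mR=-1000/4293; mL+mR=1120/4293 → advance +1; mR−mL=-1040/1431 → turn -1·90°
n=1: pose=(-3,5,W); sL=32/29, sR=32/45; mL=16/45, mR=-208/1305; mL+mR=256/1305 → advance +1; mR−mL=-224/435 → turn -1·90°
n=2: pose=(-4,5,N); sL=40/61, sR=8/9; mL=4/9, mR=-308/549; mL+mR=-64/549 → advance -1; mR−mL=-184/183 → turn -1·90°
n=3: pose=(-4,4,E); sL=160/157, sR=32/17; mL=16/17, mR=-3664/2669; mL+mR=-1152/2669 → advance -1; mR−mL=-6176/2669 → turn -1·90°

0 80/53 80/81 40/81 -1000/4293 -3 6 S
1 32/29 32/45 16/45 -208/1305 -3 5 W
2 40/61 8/9 4/9 -308/549 -4 5 N
3 160/157 32/17 16/17 -3664/2669 -4 4 E
final -5 4 S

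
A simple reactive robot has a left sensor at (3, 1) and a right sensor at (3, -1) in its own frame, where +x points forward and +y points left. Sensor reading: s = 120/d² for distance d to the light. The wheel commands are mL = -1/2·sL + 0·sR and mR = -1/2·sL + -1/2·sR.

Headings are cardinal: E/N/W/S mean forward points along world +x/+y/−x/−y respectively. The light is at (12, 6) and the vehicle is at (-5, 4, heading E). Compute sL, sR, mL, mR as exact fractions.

left sensor world pos  = (-2, 5); dL² = 197
right sensor world pos = (-2, 3); dR² = 205
sL = 120/197 = 120/197
sR = 120/205 = 24/41
mL = -1/2·sL + 0·sR = -60/197
mR = -1/2·sL + -1/2·sR = -4824/8077

120/197 24/41 -60/197 -4824/8077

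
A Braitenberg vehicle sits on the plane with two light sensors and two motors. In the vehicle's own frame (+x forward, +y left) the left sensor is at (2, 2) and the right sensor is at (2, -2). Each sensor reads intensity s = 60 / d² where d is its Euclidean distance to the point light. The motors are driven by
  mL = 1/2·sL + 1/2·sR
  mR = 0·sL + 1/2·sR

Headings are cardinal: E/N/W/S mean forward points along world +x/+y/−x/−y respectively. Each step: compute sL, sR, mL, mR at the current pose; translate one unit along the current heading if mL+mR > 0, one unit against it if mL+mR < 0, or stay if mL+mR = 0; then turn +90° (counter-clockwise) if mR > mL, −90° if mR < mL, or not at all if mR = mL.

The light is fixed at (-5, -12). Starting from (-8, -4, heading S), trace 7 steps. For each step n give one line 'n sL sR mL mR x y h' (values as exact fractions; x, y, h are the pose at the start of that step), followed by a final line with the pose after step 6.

0 60/37 60/61 2940/2257 30/61 -8 -4 S
1 6/5 30/53 234/265 15/53 -8 -5 W
2 20/39 12/17 404/663 6/17 -9 -5 N
3 15/26 3/2 27/26 3/4 -9 -4 E
4 60/37 60/61 2940/2257 30/61 -8 -4 S
5 6/5 30/53 234/265 15/53 -8 -5 W
6 20/39 12/17 404/663 6/17 -9 -5 N
final -9 -4 E

n=0: pose=(-8,-4,S); sL=60/37, sR=60/61; mL=2940/2257, mR=30/61; mL+mR=4050/2257 → advance +1; mR−mL=-30/37 → turn -1·90°
n=1: pose=(-8,-5,W); sL=6/5, sR=30/53; mL=234/265, mR=15/53; mL+mR=309/265 → advance +1; mR−mL=-3/5 → turn -1·90°
n=2: pose=(-9,-5,N); sL=20/39, sR=12/17; mL=404/663, mR=6/17; mL+mR=638/663 → advance +1; mR−mL=-10/39 → turn -1·90°
n=3: pose=(-9,-4,E); sL=15/26, sR=3/2; mL=27/26, mR=3/4; mL+mR=93/52 → advance +1; mR−mL=-15/52 → turn -1·90°
n=4: pose=(-8,-4,S); sL=60/37, sR=60/61; mL=2940/2257, mR=30/61; mL+mR=4050/2257 → advance +1; mR−mL=-30/37 → turn -1·90°
n=5: pose=(-8,-5,W); sL=6/5, sR=30/53; mL=234/265, mR=15/53; mL+mR=309/265 → advance +1; mR−mL=-3/5 → turn -1·90°
n=6: pose=(-9,-5,N); sL=20/39, sR=12/17; mL=404/663, mR=6/17; mL+mR=638/663 → advance +1; mR−mL=-10/39 → turn -1·90°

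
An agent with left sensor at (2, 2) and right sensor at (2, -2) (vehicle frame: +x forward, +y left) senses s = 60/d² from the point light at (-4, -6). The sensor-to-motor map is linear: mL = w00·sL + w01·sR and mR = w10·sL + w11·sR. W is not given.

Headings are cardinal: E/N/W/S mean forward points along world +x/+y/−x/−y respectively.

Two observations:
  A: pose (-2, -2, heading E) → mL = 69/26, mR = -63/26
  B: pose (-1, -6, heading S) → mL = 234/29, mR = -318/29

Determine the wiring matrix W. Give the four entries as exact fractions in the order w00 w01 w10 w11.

obs A: pose=(-2,-2,E) → sL=15/13, sR=3, mL=69/26, mR=-63/26
obs B: pose=(-1,-6,S) → sL=60/29, sR=12, mL=234/29, mR=-318/29
sensor matrix S = [[15/13, 3], [60/29, 12]]; det S = 2880/377
solve [mL_A; mL_B] = S·[w00; w01] and [mR_A; mR_B] = S·[w10; w11]:
  w00 = 1, w01 = 1/2, w10 = 1/2, w11 = -1

1 1/2 1/2 -1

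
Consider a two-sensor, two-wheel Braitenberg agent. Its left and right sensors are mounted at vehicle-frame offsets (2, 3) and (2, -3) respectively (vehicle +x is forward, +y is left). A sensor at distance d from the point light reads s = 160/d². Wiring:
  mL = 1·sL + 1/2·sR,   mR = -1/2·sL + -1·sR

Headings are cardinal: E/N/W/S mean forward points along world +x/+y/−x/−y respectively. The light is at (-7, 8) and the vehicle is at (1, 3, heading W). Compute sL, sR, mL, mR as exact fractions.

left sensor world pos  = (-1, 0); dL² = 100
right sensor world pos = (-1, 6); dR² = 40
sL = 160/100 = 8/5
sR = 160/40 = 4
mL = 1·sL + 1/2·sR = 18/5
mR = -1/2·sL + -1·sR = -24/5

8/5 4 18/5 -24/5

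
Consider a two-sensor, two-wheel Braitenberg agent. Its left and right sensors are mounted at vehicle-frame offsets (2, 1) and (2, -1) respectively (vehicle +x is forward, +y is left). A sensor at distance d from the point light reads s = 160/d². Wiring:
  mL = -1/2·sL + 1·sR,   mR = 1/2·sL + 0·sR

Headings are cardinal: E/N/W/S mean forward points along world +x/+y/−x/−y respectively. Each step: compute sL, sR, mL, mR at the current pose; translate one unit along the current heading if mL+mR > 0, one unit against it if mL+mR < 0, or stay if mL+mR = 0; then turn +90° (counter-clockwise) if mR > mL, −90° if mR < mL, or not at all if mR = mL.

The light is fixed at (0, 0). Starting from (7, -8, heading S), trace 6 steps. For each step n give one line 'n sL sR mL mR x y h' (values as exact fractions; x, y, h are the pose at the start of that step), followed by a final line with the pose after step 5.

0 40/41 20/17 480/697 20/41 7 -8 S
1 32/25 160/89 2576/2225 16/25 7 -9 W
2 80/37 80/49 1000/1813 40/37 6 -9 N
3 160/97 32/13 2064/1261 80/97 6 -8 W
4 40/13 20/9 80/117 20/13 5 -8 N
5 160/73 32/9 1616/657 80/73 5 -7 W
final 4 -7 N

n=0: pose=(7,-8,S); sL=40/41, sR=20/17; mL=480/697, mR=20/41; mL+mR=20/17 → advance +1; mR−mL=-140/697 → turn -1·90°
n=1: pose=(7,-9,W); sL=32/25, sR=160/89; mL=2576/2225, mR=16/25; mL+mR=160/89 → advance +1; mR−mL=-1152/2225 → turn -1·90°
n=2: pose=(6,-9,N); sL=80/37, sR=80/49; mL=1000/1813, mR=40/37; mL+mR=80/49 → advance +1; mR−mL=960/1813 → turn +1·90°
n=3: pose=(6,-8,W); sL=160/97, sR=32/13; mL=2064/1261, mR=80/97; mL+mR=32/13 → advance +1; mR−mL=-1024/1261 → turn -1·90°
n=4: pose=(5,-8,N); sL=40/13, sR=20/9; mL=80/117, mR=20/13; mL+mR=20/9 → advance +1; mR−mL=100/117 → turn +1·90°
n=5: pose=(5,-7,W); sL=160/73, sR=32/9; mL=1616/657, mR=80/73; mL+mR=32/9 → advance +1; mR−mL=-896/657 → turn -1·90°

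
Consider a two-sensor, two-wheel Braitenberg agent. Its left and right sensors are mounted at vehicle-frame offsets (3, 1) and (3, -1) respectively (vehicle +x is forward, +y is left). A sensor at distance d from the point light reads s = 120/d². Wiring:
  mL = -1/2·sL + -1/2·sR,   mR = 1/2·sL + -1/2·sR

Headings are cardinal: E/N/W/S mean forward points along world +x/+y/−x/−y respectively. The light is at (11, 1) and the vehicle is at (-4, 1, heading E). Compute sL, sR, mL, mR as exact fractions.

left sensor world pos  = (-1, 2); dL² = 145
right sensor world pos = (-1, 0); dR² = 145
sL = 120/145 = 24/29
sR = 120/145 = 24/29
mL = -1/2·sL + -1/2·sR = -24/29
mR = 1/2·sL + -1/2·sR = 0

24/29 24/29 -24/29 0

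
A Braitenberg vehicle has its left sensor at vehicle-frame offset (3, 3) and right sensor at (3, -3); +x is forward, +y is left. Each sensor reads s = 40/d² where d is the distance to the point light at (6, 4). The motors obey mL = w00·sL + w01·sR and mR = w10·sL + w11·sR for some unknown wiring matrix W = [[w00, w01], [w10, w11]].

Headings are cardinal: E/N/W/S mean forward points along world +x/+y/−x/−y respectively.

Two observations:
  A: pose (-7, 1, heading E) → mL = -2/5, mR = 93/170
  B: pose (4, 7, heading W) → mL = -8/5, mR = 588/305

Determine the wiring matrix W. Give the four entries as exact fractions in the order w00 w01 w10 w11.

-1 0 1 1/2

obs A: pose=(-7,1,E) → sL=2/5, sR=5/17, mL=-2/5, mR=93/170
obs B: pose=(4,7,W) → sL=8/5, sR=40/61, mL=-8/5, mR=588/305
sensor matrix S = [[2/5, 5/17], [8/5, 40/61]]; det S = -216/1037
solve [mL_A; mL_B] = S·[w00; w01] and [mR_A; mR_B] = S·[w10; w11]:
  w00 = -1, w01 = 0, w10 = 1, w11 = 1/2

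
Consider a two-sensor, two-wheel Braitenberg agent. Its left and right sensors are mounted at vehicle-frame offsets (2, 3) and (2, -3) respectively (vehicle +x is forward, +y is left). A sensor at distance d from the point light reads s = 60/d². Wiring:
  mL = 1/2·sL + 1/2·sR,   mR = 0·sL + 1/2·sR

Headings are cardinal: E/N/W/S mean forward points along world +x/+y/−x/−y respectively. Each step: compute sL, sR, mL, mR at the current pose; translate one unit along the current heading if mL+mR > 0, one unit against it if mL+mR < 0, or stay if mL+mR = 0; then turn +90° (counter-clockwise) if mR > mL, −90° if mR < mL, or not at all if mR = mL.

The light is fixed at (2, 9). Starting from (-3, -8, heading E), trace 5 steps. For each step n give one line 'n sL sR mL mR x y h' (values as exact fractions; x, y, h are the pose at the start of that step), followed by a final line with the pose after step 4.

0 12/41 60/409 3684/16769 30/409 -3 -8 E
1 30/181 6/41 1158/7421 3/41 -2 -8 S
2 20/159 20/87 820/4611 10/87 -2 -9 W
3 3/16 3/13 87/416 3/26 -3 -9 N
4 12/41 60/409 3684/16769 30/409 -3 -8 E
final -2 -8 S

n=0: pose=(-3,-8,E); sL=12/41, sR=60/409; mL=3684/16769, mR=30/409; mL+mR=4914/16769 → advance +1; mR−mL=-6/41 → turn -1·90°
n=1: pose=(-2,-8,S); sL=30/181, sR=6/41; mL=1158/7421, mR=3/41; mL+mR=1701/7421 → advance +1; mR−mL=-15/181 → turn -1·90°
n=2: pose=(-2,-9,W); sL=20/159, sR=20/87; mL=820/4611, mR=10/87; mL+mR=450/1537 → advance +1; mR−mL=-10/159 → turn -1·90°
n=3: pose=(-3,-9,N); sL=3/16, sR=3/13; mL=87/416, mR=3/26; mL+mR=135/416 → advance +1; mR−mL=-3/32 → turn -1·90°
n=4: pose=(-3,-8,E); sL=12/41, sR=60/409; mL=3684/16769, mR=30/409; mL+mR=4914/16769 → advance +1; mR−mL=-6/41 → turn -1·90°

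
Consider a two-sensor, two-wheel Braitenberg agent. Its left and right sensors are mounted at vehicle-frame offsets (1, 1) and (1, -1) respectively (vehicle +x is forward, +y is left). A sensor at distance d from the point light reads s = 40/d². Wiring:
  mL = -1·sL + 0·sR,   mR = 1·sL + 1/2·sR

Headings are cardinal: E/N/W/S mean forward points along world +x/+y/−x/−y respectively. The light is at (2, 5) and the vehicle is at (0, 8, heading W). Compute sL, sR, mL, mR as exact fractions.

40/13 8/5 -40/13 252/65

left sensor world pos  = (-1, 7); dL² = 13
right sensor world pos = (-1, 9); dR² = 25
sL = 40/13 = 40/13
sR = 40/25 = 8/5
mL = -1·sL + 0·sR = -40/13
mR = 1·sL + 1/2·sR = 252/65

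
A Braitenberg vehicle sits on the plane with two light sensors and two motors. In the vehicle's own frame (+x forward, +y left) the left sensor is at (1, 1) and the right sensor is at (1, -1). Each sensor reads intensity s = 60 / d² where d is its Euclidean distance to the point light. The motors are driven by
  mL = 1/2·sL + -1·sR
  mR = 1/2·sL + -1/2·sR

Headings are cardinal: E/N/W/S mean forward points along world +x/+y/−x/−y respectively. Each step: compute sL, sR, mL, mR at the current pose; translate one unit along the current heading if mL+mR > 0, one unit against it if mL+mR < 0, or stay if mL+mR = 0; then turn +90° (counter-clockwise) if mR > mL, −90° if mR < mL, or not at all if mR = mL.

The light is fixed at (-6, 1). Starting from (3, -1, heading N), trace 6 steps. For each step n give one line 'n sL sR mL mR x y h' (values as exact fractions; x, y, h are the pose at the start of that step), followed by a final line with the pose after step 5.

n=0: pose=(3,-1,N); sL=12/13, sR=60/101; mL=-174/1313, mR=216/1313; mL+mR=42/1313 → advance +1; mR−mL=30/101 → turn +1·90°
n=1: pose=(3,0,W); sL=15/17, sR=15/16; mL=-135/272, mR=-15/544; mL+mR=-285/544 → advance -1; mR−mL=15/32 → turn +1·90°
n=2: pose=(4,0,S); sL=12/25, sR=12/17; mL=-198/425, mR=-48/425; mL+mR=-246/425 → advance -1; mR−mL=6/17 → turn +1·90°
n=3: pose=(4,1,E); sL=30/61, sR=30/61; mL=-15/61, mR=0; mL+mR=-15/61 → advance -1; mR−mL=15/61 → turn +1·90°
n=4: pose=(3,1,N); sL=12/13, sR=60/101; mL=-174/1313, mR=216/1313; mL+mR=42/1313 → advance +1; mR−mL=30/101 → turn +1·90°
n=5: pose=(3,2,W); sL=15/16, sR=15/17; mL=-225/544, mR=15/544; mL+mR=-105/272 → advance -1; mR−mL=15/34 → turn +1·90°

0 12/13 60/101 -174/1313 216/1313 3 -1 N
1 15/17 15/16 -135/272 -15/544 3 0 W
2 12/25 12/17 -198/425 -48/425 4 0 S
3 30/61 30/61 -15/61 0 4 1 E
4 12/13 60/101 -174/1313 216/1313 3 1 N
5 15/16 15/17 -225/544 15/544 3 2 W
final 4 2 S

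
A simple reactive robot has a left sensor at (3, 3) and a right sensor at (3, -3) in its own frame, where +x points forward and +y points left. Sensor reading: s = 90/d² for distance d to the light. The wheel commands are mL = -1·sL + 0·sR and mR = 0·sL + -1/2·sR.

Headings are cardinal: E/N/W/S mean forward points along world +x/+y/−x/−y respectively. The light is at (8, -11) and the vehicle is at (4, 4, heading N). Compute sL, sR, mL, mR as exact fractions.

left sensor world pos  = (1, 7); dL² = 373
right sensor world pos = (7, 7); dR² = 325
sL = 90/373 = 90/373
sR = 90/325 = 18/65
mL = -1·sL + 0·sR = -90/373
mR = 0·sL + -1/2·sR = -9/65

90/373 18/65 -90/373 -9/65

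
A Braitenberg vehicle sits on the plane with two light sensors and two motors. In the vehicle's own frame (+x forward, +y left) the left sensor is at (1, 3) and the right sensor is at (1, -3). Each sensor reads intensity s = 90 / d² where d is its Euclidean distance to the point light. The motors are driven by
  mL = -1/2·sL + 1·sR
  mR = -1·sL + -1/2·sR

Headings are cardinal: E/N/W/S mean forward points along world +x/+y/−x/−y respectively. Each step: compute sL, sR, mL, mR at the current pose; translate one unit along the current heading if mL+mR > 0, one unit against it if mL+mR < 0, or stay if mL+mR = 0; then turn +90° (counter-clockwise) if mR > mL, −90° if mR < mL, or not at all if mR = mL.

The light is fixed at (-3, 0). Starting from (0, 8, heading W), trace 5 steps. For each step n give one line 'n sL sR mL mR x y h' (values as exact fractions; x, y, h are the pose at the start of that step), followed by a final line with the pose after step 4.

n=0: pose=(0,8,W); sL=90/29, sR=18/25; mL=-603/725, mR=-2511/725; mL+mR=-3114/725 → advance -1; mR−mL=-1908/725 → turn -1·90°
n=1: pose=(1,8,N); sL=45/41, sR=9/13; mL=153/1066, mR=-1539/1066; mL+mR=-693/533 → advance -1; mR−mL=-846/533 → turn -1·90°
n=2: pose=(1,7,E); sL=18/25, sR=90/41; mL=1881/1025, mR=-1863/1025; mL+mR=18/1025 → advance +1; mR−mL=-3744/1025 → turn -1·90°
n=3: pose=(2,7,S); sL=9/10, sR=9/4; mL=9/5, mR=-81/40; mL+mR=-9/40 → advance -1; mR−mL=-153/40 → turn -1·90°
n=4: pose=(2,8,W); sL=90/41, sR=90/137; mL=-2475/5617, mR=-14175/5617; mL+mR=-16650/5617 → advance -1; mR−mL=-11700/5617 → turn -1·90°

0 90/29 18/25 -603/725 -2511/725 0 8 W
1 45/41 9/13 153/1066 -1539/1066 1 8 N
2 18/25 90/41 1881/1025 -1863/1025 1 7 E
3 9/10 9/4 9/5 -81/40 2 7 S
4 90/41 90/137 -2475/5617 -14175/5617 2 8 W
final 3 8 N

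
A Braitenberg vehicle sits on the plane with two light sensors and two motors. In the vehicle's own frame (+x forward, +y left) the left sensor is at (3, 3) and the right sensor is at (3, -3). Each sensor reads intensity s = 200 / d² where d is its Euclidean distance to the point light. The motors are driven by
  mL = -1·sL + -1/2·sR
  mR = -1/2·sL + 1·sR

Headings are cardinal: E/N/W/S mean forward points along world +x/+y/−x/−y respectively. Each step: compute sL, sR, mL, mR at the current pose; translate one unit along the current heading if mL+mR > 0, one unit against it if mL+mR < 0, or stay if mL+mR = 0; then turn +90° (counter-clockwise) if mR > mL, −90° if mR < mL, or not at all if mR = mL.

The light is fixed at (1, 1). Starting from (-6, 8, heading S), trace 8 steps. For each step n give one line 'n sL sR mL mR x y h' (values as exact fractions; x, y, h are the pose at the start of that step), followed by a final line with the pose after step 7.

n=0: pose=(-6,8,S); sL=25/4, sR=50/29; mL=-825/116, mR=-325/232; mL+mR=-1975/232 → advance -1; mR−mL=1325/232 → turn +1·90°
n=1: pose=(-6,9,E); sL=200/137, sR=200/41; mL=-21900/5617, mR=23300/5617; mL+mR=1400/5617 → advance +1; mR−mL=45200/5617 → turn +1·90°
n=2: pose=(-5,9,N); sL=100/101, sR=20/13; mL=-2310/1313, mR=1370/1313; mL+mR=-940/1313 → advance -1; mR−mL=3680/1313 → turn +1·90°
n=3: pose=(-5,8,W); sL=200/97, sR=200/181; mL=-45900/17557, mR=1300/17557; mL+mR=-44600/17557 → advance -1; mR−mL=47200/17557 → turn +1·90°
n=4: pose=(-4,8,S); sL=10, sR=5/2; mL=-45/4, mR=-5/2; mL+mR=-55/4 → advance -1; mR−mL=35/4 → turn +1·90°
n=5: pose=(-4,9,E); sL=8/5, sR=200/29; mL=-732/145, mR=884/145; mL+mR=152/145 → advance +1; mR−mL=1616/145 → turn +1·90°
n=6: pose=(-3,9,N); sL=20/17, sR=100/61; mL=-2070/1037, mR=1090/1037; mL+mR=-980/1037 → advance -1; mR−mL=3160/1037 → turn +1·90°
n=7: pose=(-3,8,W); sL=40/13, sR=200/149; mL=-7260/1937, mR=-380/1937; mL+mR=-7640/1937 → advance -1; mR−mL=6880/1937 → turn +1·90°

0 25/4 50/29 -825/116 -325/232 -6 8 S
1 200/137 200/41 -21900/5617 23300/5617 -6 9 E
2 100/101 20/13 -2310/1313 1370/1313 -5 9 N
3 200/97 200/181 -45900/17557 1300/17557 -5 8 W
4 10 5/2 -45/4 -5/2 -4 8 S
5 8/5 200/29 -732/145 884/145 -4 9 E
6 20/17 100/61 -2070/1037 1090/1037 -3 9 N
7 40/13 200/149 -7260/1937 -380/1937 -3 8 W
final -2 8 S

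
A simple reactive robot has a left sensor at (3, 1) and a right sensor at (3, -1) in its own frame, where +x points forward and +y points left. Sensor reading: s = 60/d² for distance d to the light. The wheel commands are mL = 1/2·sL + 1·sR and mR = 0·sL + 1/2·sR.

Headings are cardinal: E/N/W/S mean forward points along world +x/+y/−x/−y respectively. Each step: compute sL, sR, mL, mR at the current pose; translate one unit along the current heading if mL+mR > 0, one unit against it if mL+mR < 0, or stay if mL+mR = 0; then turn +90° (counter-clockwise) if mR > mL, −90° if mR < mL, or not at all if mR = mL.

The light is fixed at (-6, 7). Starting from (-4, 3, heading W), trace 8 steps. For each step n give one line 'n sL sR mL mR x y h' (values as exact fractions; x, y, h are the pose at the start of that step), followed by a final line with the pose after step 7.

n=0: pose=(-4,3,W); sL=30/13, sR=6; mL=93/13, mR=3; mL+mR=132/13 → advance +1; mR−mL=-54/13 → turn -1·90°
n=1: pose=(-5,3,N); sL=60, sR=12; mL=42, mR=6; mL+mR=48 → advance +1; mR−mL=-36 → turn -1·90°
n=2: pose=(-5,4,E); sL=3, sR=15/8; mL=27/8, mR=15/16; mL+mR=69/16 → advance +1; mR−mL=-39/16 → turn -1·90°
n=3: pose=(-4,4,S); sL=4/3, sR=60/37; mL=254/111, mR=30/37; mL+mR=344/111 → advance +1; mR−mL=-164/111 → turn -1·90°
n=4: pose=(-4,3,W); sL=30/13, sR=6; mL=93/13, mR=3; mL+mR=132/13 → advance +1; mR−mL=-54/13 → turn -1·90°
n=5: pose=(-5,3,N); sL=60, sR=12; mL=42, mR=6; mL+mR=48 → advance +1; mR−mL=-36 → turn -1·90°
n=6: pose=(-5,4,E); sL=3, sR=15/8; mL=27/8, mR=15/16; mL+mR=69/16 → advance +1; mR−mL=-39/16 → turn -1·90°
n=7: pose=(-4,4,S); sL=4/3, sR=60/37; mL=254/111, mR=30/37; mL+mR=344/111 → advance +1; mR−mL=-164/111 → turn -1·90°

0 30/13 6 93/13 3 -4 3 W
1 60 12 42 6 -5 3 N
2 3 15/8 27/8 15/16 -5 4 E
3 4/3 60/37 254/111 30/37 -4 4 S
4 30/13 6 93/13 3 -4 3 W
5 60 12 42 6 -5 3 N
6 3 15/8 27/8 15/16 -5 4 E
7 4/3 60/37 254/111 30/37 -4 4 S
final -4 3 W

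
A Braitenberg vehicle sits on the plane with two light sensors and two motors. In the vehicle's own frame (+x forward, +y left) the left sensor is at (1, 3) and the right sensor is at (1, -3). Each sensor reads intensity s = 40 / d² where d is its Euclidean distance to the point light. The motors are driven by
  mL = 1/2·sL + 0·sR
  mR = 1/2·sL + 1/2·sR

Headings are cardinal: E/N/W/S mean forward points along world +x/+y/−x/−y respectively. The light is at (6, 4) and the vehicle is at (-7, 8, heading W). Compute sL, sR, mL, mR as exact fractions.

40/197 8/49 20/197 1768/9653

left sensor world pos  = (-8, 5); dL² = 197
right sensor world pos = (-8, 11); dR² = 245
sL = 40/197 = 40/197
sR = 40/245 = 8/49
mL = 1/2·sL + 0·sR = 20/197
mR = 1/2·sL + 1/2·sR = 1768/9653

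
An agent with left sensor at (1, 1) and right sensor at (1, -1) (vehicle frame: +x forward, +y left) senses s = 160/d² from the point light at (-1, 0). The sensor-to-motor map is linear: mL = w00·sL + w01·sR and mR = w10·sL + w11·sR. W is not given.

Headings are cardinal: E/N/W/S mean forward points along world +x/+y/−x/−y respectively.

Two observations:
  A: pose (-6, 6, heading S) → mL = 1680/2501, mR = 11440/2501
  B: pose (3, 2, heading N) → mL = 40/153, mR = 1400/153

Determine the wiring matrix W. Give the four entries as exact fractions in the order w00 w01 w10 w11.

obs A: pose=(-6,6,S) → sL=160/41, sR=160/61, mL=1680/2501, mR=11440/2501
obs B: pose=(3,2,N) → sL=80/9, sR=80/17, mL=40/153, mR=1400/153
sensor matrix S = [[160/41, 160/61], [80/9, 80/17]]; det S = -1894400/382653
solve [mL_A; mL_B] = S·[w00; w01] and [mR_A; mR_B] = S·[w10; w11]:
  w00 = -1/2, w01 = 1, w10 = 1/2, w11 = 1

-1/2 1 1/2 1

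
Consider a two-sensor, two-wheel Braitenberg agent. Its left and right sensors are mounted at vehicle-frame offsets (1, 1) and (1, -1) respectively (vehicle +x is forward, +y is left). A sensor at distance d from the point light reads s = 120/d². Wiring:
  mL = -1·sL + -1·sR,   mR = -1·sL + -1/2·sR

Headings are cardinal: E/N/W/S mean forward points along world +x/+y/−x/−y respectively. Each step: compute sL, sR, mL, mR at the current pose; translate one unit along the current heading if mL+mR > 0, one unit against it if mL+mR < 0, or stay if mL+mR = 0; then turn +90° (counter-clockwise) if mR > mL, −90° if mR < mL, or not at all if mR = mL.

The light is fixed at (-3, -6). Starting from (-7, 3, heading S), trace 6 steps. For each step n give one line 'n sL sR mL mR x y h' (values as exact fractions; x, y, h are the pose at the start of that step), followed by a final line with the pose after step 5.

n=0: pose=(-7,3,S); sL=120/73, sR=120/89; mL=-19440/6497, mR=-15060/6497; mL+mR=-34500/6497 → advance -1; mR−mL=60/89 → turn +1·90°
n=1: pose=(-7,4,E); sL=12/13, sR=4/3; mL=-88/39, mR=-62/39; mL+mR=-50/13 → advance -1; mR−mL=2/3 → turn +1·90°
n=2: pose=(-8,4,N); sL=120/157, sR=120/137; mL=-35280/21509, mR=-25860/21509; mL+mR=-61140/21509 → advance -1; mR−mL=60/137 → turn +1·90°
n=3: pose=(-8,3,W); sL=6/5, sR=15/17; mL=-177/85, mR=-279/170; mL+mR=-633/170 → advance -1; mR−mL=15/34 → turn +1·90°
n=4: pose=(-7,3,S); sL=120/73, sR=120/89; mL=-19440/6497, mR=-15060/6497; mL+mR=-34500/6497 → advance -1; mR−mL=60/89 → turn +1·90°
n=5: pose=(-7,4,E); sL=12/13, sR=4/3; mL=-88/39, mR=-62/39; mL+mR=-50/13 → advance -1; mR−mL=2/3 → turn +1·90°

0 120/73 120/89 -19440/6497 -15060/6497 -7 3 S
1 12/13 4/3 -88/39 -62/39 -7 4 E
2 120/157 120/137 -35280/21509 -25860/21509 -8 4 N
3 6/5 15/17 -177/85 -279/170 -8 3 W
4 120/73 120/89 -19440/6497 -15060/6497 -7 3 S
5 12/13 4/3 -88/39 -62/39 -7 4 E
final -8 4 N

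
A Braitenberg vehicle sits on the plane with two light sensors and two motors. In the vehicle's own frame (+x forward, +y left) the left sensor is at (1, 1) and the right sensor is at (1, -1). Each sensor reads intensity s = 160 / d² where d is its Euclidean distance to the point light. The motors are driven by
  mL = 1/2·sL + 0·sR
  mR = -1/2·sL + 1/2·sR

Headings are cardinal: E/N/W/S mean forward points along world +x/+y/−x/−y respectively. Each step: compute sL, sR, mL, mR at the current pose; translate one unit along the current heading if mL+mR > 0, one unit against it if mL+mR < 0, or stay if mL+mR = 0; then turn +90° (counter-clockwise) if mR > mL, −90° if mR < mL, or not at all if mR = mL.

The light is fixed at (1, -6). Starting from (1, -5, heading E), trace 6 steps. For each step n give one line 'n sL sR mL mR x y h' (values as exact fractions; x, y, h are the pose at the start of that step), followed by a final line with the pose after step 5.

0 32 160 16 64 1 -5 E
1 40 20 20 -10 2 -5 N
2 160/13 32 80/13 128/13 2 -4 E
3 16 80/9 8 -32/9 3 -4 N
4 32/5 160/13 16/5 192/65 3 -3 E
5 8 20 4 6 4 -3 S
final 4 -4 E

n=0: pose=(1,-5,E); sL=32, sR=160; mL=16, mR=64; mL+mR=80 → advance +1; mR−mL=48 → turn +1·90°
n=1: pose=(2,-5,N); sL=40, sR=20; mL=20, mR=-10; mL+mR=10 → advance +1; mR−mL=-30 → turn -1·90°
n=2: pose=(2,-4,E); sL=160/13, sR=32; mL=80/13, mR=128/13; mL+mR=16 → advance +1; mR−mL=48/13 → turn +1·90°
n=3: pose=(3,-4,N); sL=16, sR=80/9; mL=8, mR=-32/9; mL+mR=40/9 → advance +1; mR−mL=-104/9 → turn -1·90°
n=4: pose=(3,-3,E); sL=32/5, sR=160/13; mL=16/5, mR=192/65; mL+mR=80/13 → advance +1; mR−mL=-16/65 → turn -1·90°
n=5: pose=(4,-3,S); sL=8, sR=20; mL=4, mR=6; mL+mR=10 → advance +1; mR−mL=2 → turn +1·90°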